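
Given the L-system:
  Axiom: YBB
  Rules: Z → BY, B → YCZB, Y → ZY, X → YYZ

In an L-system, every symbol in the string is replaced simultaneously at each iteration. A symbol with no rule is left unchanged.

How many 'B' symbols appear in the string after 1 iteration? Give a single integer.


Step 0: YBB  (2 'B')
Step 1: ZYYCZBYCZB  (2 'B')

Answer: 2


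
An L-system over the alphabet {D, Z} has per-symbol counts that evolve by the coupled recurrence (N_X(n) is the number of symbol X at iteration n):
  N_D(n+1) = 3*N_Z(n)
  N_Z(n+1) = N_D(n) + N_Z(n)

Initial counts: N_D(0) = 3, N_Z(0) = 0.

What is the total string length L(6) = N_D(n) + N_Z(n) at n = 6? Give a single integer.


Step 0: N_D=3, N_Z=0, L=3
Step 1: N_D=0, N_Z=3, L=3
Step 2: N_D=9, N_Z=3, L=12
Step 3: N_D=9, N_Z=12, L=21
Step 4: N_D=36, N_Z=21, L=57
Step 5: N_D=63, N_Z=57, L=120
Step 6: N_D=171, N_Z=120, L=291

Answer: 291


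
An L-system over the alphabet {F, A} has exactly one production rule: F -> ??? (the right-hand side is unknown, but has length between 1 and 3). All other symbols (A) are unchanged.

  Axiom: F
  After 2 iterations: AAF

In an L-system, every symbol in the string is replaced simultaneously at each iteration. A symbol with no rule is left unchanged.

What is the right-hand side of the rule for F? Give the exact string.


Trying F -> AF:
  Step 0: F
  Step 1: AF
  Step 2: AAF
Matches the given result.

Answer: AF


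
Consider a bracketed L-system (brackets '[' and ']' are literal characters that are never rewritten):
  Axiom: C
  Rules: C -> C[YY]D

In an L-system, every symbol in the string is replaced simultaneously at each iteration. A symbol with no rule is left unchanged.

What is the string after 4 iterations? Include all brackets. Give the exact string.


Answer: C[YY]D[YY]D[YY]D[YY]D

Derivation:
Step 0: C
Step 1: C[YY]D
Step 2: C[YY]D[YY]D
Step 3: C[YY]D[YY]D[YY]D
Step 4: C[YY]D[YY]D[YY]D[YY]D


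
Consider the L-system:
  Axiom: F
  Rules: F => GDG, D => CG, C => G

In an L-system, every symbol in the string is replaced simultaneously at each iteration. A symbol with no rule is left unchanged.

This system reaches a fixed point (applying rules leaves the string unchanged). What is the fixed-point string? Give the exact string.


Step 0: F
Step 1: GDG
Step 2: GCGG
Step 3: GGGG
Step 4: GGGG  (unchanged — fixed point at step 3)

Answer: GGGG


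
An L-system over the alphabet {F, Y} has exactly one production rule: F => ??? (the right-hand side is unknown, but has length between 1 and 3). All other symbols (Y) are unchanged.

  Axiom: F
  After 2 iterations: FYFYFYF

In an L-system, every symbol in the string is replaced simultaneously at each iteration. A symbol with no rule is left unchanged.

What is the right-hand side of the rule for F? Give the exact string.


Trying F => FYF:
  Step 0: F
  Step 1: FYF
  Step 2: FYFYFYF
Matches the given result.

Answer: FYF


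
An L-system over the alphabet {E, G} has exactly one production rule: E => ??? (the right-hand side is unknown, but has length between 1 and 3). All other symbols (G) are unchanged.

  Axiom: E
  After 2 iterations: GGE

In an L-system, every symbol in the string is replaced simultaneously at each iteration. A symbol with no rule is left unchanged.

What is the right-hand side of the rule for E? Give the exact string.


Trying E => GE:
  Step 0: E
  Step 1: GE
  Step 2: GGE
Matches the given result.

Answer: GE


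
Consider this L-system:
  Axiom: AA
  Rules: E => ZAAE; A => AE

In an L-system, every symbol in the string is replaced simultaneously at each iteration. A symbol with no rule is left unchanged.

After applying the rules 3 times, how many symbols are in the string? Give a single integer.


Step 0: length = 2
Step 1: length = 4
Step 2: length = 12
Step 3: length = 30

Answer: 30


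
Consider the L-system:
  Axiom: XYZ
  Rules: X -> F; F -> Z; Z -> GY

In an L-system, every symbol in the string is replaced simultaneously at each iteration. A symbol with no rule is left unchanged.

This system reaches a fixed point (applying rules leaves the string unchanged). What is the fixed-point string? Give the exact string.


Step 0: XYZ
Step 1: FYGY
Step 2: ZYGY
Step 3: GYYGY
Step 4: GYYGY  (unchanged — fixed point at step 3)

Answer: GYYGY


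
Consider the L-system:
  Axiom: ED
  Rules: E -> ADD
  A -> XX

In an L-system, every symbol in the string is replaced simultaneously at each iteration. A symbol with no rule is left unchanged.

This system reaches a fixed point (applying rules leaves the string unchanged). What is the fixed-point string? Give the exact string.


Answer: XXDDD

Derivation:
Step 0: ED
Step 1: ADDD
Step 2: XXDDD
Step 3: XXDDD  (unchanged — fixed point at step 2)


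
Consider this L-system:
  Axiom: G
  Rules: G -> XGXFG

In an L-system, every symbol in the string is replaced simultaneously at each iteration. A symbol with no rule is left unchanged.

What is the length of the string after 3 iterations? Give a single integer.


Step 0: length = 1
Step 1: length = 5
Step 2: length = 13
Step 3: length = 29

Answer: 29


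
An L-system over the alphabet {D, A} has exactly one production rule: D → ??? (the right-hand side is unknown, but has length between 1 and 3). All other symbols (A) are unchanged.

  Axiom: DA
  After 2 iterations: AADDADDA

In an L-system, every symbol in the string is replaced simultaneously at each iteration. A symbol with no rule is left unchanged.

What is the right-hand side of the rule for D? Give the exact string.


Answer: ADD

Derivation:
Trying D → ADD:
  Step 0: DA
  Step 1: ADDA
  Step 2: AADDADDA
Matches the given result.


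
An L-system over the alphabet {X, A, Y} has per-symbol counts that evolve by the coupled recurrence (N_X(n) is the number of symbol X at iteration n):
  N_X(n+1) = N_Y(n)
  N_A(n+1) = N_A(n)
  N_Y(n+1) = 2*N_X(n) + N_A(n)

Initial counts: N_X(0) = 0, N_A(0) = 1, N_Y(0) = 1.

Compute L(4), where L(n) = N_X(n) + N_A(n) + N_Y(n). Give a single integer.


Answer: 11

Derivation:
Step 0: N_X=0, N_A=1, N_Y=1, L=2
Step 1: N_X=1, N_A=1, N_Y=1, L=3
Step 2: N_X=1, N_A=1, N_Y=3, L=5
Step 3: N_X=3, N_A=1, N_Y=3, L=7
Step 4: N_X=3, N_A=1, N_Y=7, L=11


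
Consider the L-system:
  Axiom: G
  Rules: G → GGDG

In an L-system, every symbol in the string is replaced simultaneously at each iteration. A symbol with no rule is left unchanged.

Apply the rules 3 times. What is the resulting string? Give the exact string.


Answer: GGDGGGDGDGGDGGGDGGGDGDGGDGDGGDGGGDGDGGDG

Derivation:
Step 0: G
Step 1: GGDG
Step 2: GGDGGGDGDGGDG
Step 3: GGDGGGDGDGGDGGGDGGGDGDGGDGDGGDGGGDGDGGDG


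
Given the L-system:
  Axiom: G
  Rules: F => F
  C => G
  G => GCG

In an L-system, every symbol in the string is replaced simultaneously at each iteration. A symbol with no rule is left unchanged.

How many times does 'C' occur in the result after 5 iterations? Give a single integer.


Step 0: G  (0 'C')
Step 1: GCG  (1 'C')
Step 2: GCGGGCG  (2 'C')
Step 3: GCGGGCGGCGGCGGGCG  (5 'C')
Step 4: GCGGGCGGCGGCGGGCGGCGGGCGGCGGGCGGCGGCGGGCG  (12 'C')
Step 5: GCGGGCGGCGGCGGGCGGCGGGCGGCGGGCGGCGGCGGGCGGCGGGCGGCGGCGGGCGGCGGGCGGCGGCGGGCGGCGGGCGGCGGGCGGCGGCGGGCG  (29 'C')

Answer: 29


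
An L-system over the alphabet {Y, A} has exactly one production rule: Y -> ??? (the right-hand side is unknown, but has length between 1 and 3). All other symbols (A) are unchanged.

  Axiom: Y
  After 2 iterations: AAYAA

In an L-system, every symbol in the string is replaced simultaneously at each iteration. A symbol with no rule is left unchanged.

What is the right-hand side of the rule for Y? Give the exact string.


Answer: AYA

Derivation:
Trying Y -> AYA:
  Step 0: Y
  Step 1: AYA
  Step 2: AAYAA
Matches the given result.


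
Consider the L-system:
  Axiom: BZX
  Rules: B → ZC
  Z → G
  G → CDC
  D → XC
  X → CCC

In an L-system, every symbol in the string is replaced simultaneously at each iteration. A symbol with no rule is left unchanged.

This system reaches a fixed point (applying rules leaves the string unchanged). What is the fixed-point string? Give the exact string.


Answer: CCCCCCCCCCCCCCCC

Derivation:
Step 0: BZX
Step 1: ZCGCCC
Step 2: GCCDCCCC
Step 3: CDCCCXCCCCC
Step 4: CXCCCCCCCCCCCC
Step 5: CCCCCCCCCCCCCCCC
Step 6: CCCCCCCCCCCCCCCC  (unchanged — fixed point at step 5)


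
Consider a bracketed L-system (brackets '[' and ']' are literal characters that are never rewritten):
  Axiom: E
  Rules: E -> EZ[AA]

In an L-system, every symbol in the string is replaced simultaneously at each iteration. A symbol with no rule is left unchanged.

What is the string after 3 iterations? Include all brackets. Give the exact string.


Step 0: E
Step 1: EZ[AA]
Step 2: EZ[AA]Z[AA]
Step 3: EZ[AA]Z[AA]Z[AA]

Answer: EZ[AA]Z[AA]Z[AA]


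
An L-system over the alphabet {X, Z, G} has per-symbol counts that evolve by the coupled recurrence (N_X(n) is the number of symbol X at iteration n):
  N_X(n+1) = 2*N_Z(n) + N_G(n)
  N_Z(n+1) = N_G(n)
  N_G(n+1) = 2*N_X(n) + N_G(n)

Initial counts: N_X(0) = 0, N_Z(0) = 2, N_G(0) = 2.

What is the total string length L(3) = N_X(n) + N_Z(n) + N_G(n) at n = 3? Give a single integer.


Step 0: N_X=0, N_Z=2, N_G=2, L=4
Step 1: N_X=6, N_Z=2, N_G=2, L=10
Step 2: N_X=6, N_Z=2, N_G=14, L=22
Step 3: N_X=18, N_Z=14, N_G=26, L=58

Answer: 58


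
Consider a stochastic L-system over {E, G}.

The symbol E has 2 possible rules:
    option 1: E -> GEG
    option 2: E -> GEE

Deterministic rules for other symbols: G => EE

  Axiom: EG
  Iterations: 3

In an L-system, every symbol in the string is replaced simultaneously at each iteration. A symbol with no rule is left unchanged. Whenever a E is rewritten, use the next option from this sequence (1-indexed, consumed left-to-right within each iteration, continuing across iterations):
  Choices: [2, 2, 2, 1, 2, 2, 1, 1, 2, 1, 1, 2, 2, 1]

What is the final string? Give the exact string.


Answer: GEEGEGEEGEGGEEEEGEGGEGEEGEEEEEEGEEGEG

Derivation:
Step 0: EG
Step 1: GEEEE  (used choices [2])
Step 2: EEGEEGEEGEGGEE  (used choices [2, 2, 1, 2])
Step 3: GEEGEGEEGEGGEEEEGEGGEGEEGEEEEEEGEEGEG  (used choices [2, 1, 1, 2, 1, 1, 2, 2, 1])


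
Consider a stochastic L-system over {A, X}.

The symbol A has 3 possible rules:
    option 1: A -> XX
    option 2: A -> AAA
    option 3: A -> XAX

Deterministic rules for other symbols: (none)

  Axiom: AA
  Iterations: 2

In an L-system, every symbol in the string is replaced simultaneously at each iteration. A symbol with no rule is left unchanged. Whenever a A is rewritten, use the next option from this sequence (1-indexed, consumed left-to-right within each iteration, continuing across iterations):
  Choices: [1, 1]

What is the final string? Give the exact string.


Answer: XXXX

Derivation:
Step 0: AA
Step 1: XXXX  (used choices [1, 1])
Step 2: XXXX  (used choices [])


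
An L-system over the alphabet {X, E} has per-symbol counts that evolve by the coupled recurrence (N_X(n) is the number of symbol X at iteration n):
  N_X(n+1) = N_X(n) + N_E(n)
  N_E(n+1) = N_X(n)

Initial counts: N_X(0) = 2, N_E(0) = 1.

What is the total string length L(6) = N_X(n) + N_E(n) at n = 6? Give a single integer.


Answer: 55

Derivation:
Step 0: N_X=2, N_E=1, L=3
Step 1: N_X=3, N_E=2, L=5
Step 2: N_X=5, N_E=3, L=8
Step 3: N_X=8, N_E=5, L=13
Step 4: N_X=13, N_E=8, L=21
Step 5: N_X=21, N_E=13, L=34
Step 6: N_X=34, N_E=21, L=55


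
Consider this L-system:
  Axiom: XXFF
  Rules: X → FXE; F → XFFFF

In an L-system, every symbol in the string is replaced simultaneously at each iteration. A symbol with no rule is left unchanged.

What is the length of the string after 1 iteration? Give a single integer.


Step 0: length = 4
Step 1: length = 16

Answer: 16


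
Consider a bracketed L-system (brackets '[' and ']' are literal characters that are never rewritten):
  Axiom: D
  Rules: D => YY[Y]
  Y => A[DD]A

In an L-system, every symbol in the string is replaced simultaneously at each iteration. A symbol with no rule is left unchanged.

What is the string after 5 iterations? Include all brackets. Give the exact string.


Answer: A[A[YY[Y]YY[Y]]AA[YY[Y]YY[Y]]A[A[YY[Y]YY[Y]]A]A[YY[Y]YY[Y]]AA[YY[Y]YY[Y]]A[A[YY[Y]YY[Y]]A]]AA[A[YY[Y]YY[Y]]AA[YY[Y]YY[Y]]A[A[YY[Y]YY[Y]]A]A[YY[Y]YY[Y]]AA[YY[Y]YY[Y]]A[A[YY[Y]YY[Y]]A]]A[A[A[YY[Y]YY[Y]]AA[YY[Y]YY[Y]]A[A[YY[Y]YY[Y]]A]A[YY[Y]YY[Y]]AA[YY[Y]YY[Y]]A[A[YY[Y]YY[Y]]A]]A]

Derivation:
Step 0: D
Step 1: YY[Y]
Step 2: A[DD]AA[DD]A[A[DD]A]
Step 3: A[YY[Y]YY[Y]]AA[YY[Y]YY[Y]]A[A[YY[Y]YY[Y]]A]
Step 4: A[A[DD]AA[DD]A[A[DD]A]A[DD]AA[DD]A[A[DD]A]]AA[A[DD]AA[DD]A[A[DD]A]A[DD]AA[DD]A[A[DD]A]]A[A[A[DD]AA[DD]A[A[DD]A]A[DD]AA[DD]A[A[DD]A]]A]
Step 5: A[A[YY[Y]YY[Y]]AA[YY[Y]YY[Y]]A[A[YY[Y]YY[Y]]A]A[YY[Y]YY[Y]]AA[YY[Y]YY[Y]]A[A[YY[Y]YY[Y]]A]]AA[A[YY[Y]YY[Y]]AA[YY[Y]YY[Y]]A[A[YY[Y]YY[Y]]A]A[YY[Y]YY[Y]]AA[YY[Y]YY[Y]]A[A[YY[Y]YY[Y]]A]]A[A[A[YY[Y]YY[Y]]AA[YY[Y]YY[Y]]A[A[YY[Y]YY[Y]]A]A[YY[Y]YY[Y]]AA[YY[Y]YY[Y]]A[A[YY[Y]YY[Y]]A]]A]


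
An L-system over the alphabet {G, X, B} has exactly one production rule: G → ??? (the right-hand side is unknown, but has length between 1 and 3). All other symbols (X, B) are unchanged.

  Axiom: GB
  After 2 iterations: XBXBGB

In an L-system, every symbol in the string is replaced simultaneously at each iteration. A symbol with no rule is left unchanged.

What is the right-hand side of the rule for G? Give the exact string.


Trying G → XBG:
  Step 0: GB
  Step 1: XBGB
  Step 2: XBXBGB
Matches the given result.

Answer: XBG


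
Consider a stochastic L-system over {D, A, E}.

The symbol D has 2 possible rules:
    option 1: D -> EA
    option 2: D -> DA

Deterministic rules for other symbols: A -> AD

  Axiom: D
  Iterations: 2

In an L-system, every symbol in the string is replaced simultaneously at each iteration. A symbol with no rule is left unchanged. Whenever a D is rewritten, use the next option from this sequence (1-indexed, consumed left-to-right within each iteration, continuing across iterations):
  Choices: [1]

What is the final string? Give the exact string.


Answer: EAD

Derivation:
Step 0: D
Step 1: EA  (used choices [1])
Step 2: EAD  (used choices [])


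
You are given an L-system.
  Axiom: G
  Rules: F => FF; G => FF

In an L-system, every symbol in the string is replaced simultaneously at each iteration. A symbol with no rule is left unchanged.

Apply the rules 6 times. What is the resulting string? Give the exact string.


Answer: FFFFFFFFFFFFFFFFFFFFFFFFFFFFFFFFFFFFFFFFFFFFFFFFFFFFFFFFFFFFFFFF

Derivation:
Step 0: G
Step 1: FF
Step 2: FFFF
Step 3: FFFFFFFF
Step 4: FFFFFFFFFFFFFFFF
Step 5: FFFFFFFFFFFFFFFFFFFFFFFFFFFFFFFF
Step 6: FFFFFFFFFFFFFFFFFFFFFFFFFFFFFFFFFFFFFFFFFFFFFFFFFFFFFFFFFFFFFFFF


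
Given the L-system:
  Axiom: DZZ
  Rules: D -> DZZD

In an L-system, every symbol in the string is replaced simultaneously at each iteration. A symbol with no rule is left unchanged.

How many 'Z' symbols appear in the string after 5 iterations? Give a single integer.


Step 0: DZZ  (2 'Z')
Step 1: DZZDZZ  (4 'Z')
Step 2: DZZDZZDZZDZZ  (8 'Z')
Step 3: DZZDZZDZZDZZDZZDZZDZZDZZ  (16 'Z')
Step 4: DZZDZZDZZDZZDZZDZZDZZDZZDZZDZZDZZDZZDZZDZZDZZDZZ  (32 'Z')
Step 5: DZZDZZDZZDZZDZZDZZDZZDZZDZZDZZDZZDZZDZZDZZDZZDZZDZZDZZDZZDZZDZZDZZDZZDZZDZZDZZDZZDZZDZZDZZDZZDZZ  (64 'Z')

Answer: 64


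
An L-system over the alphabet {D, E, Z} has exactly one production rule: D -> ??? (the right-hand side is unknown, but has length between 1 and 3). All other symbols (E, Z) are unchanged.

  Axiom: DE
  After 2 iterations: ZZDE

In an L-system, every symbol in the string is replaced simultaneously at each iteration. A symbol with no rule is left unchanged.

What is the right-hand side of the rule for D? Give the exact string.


Answer: ZD

Derivation:
Trying D -> ZD:
  Step 0: DE
  Step 1: ZDE
  Step 2: ZZDE
Matches the given result.


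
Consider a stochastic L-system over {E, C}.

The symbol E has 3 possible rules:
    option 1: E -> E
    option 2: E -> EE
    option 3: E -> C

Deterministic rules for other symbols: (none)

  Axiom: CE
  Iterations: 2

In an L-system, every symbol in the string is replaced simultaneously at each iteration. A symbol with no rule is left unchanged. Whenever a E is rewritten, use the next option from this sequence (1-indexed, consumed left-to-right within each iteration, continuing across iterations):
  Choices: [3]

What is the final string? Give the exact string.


Answer: CC

Derivation:
Step 0: CE
Step 1: CC  (used choices [3])
Step 2: CC  (used choices [])


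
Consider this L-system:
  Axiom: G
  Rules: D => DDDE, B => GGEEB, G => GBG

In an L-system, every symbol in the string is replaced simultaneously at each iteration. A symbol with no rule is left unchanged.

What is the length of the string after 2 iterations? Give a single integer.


Step 0: length = 1
Step 1: length = 3
Step 2: length = 11

Answer: 11


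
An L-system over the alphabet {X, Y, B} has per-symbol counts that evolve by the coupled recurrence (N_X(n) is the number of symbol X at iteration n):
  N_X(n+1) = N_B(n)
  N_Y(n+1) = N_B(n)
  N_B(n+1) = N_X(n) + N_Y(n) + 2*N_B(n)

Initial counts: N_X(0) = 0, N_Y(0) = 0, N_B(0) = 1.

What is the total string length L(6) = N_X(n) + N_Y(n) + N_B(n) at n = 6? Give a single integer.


Answer: 568

Derivation:
Step 0: N_X=0, N_Y=0, N_B=1, L=1
Step 1: N_X=1, N_Y=1, N_B=2, L=4
Step 2: N_X=2, N_Y=2, N_B=6, L=10
Step 3: N_X=6, N_Y=6, N_B=16, L=28
Step 4: N_X=16, N_Y=16, N_B=44, L=76
Step 5: N_X=44, N_Y=44, N_B=120, L=208
Step 6: N_X=120, N_Y=120, N_B=328, L=568


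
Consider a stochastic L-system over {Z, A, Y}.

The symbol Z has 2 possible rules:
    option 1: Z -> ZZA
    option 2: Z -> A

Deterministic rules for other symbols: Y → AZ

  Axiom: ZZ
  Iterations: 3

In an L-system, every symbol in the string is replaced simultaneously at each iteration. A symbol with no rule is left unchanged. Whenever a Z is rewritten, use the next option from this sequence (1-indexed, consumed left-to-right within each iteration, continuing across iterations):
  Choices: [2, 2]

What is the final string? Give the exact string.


Answer: AA

Derivation:
Step 0: ZZ
Step 1: AA  (used choices [2, 2])
Step 2: AA  (used choices [])
Step 3: AA  (used choices [])


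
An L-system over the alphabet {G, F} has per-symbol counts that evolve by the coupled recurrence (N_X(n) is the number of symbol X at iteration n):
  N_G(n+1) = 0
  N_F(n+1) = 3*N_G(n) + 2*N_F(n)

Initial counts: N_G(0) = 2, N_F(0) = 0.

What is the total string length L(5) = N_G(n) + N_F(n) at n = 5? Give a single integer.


Answer: 96

Derivation:
Step 0: N_G=2, N_F=0, L=2
Step 1: N_G=0, N_F=6, L=6
Step 2: N_G=0, N_F=12, L=12
Step 3: N_G=0, N_F=24, L=24
Step 4: N_G=0, N_F=48, L=48
Step 5: N_G=0, N_F=96, L=96


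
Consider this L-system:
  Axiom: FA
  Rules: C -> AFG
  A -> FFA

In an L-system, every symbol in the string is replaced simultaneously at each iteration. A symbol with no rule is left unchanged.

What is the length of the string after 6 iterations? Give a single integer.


Answer: 14

Derivation:
Step 0: length = 2
Step 1: length = 4
Step 2: length = 6
Step 3: length = 8
Step 4: length = 10
Step 5: length = 12
Step 6: length = 14


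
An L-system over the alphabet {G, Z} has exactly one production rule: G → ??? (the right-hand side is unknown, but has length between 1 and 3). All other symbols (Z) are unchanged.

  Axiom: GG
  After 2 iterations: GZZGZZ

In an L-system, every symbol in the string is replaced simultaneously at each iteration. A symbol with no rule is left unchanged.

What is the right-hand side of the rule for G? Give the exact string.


Trying G → GZ:
  Step 0: GG
  Step 1: GZGZ
  Step 2: GZZGZZ
Matches the given result.

Answer: GZ


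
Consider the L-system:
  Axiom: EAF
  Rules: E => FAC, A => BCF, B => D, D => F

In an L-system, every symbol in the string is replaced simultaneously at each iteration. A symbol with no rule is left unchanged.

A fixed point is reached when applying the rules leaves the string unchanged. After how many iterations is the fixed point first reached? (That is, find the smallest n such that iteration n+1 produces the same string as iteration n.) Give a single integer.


Step 0: EAF
Step 1: FACBCFF
Step 2: FBCFCDCFF
Step 3: FDCFCFCFF
Step 4: FFCFCFCFF
Step 5: FFCFCFCFF  (unchanged — fixed point at step 4)

Answer: 4


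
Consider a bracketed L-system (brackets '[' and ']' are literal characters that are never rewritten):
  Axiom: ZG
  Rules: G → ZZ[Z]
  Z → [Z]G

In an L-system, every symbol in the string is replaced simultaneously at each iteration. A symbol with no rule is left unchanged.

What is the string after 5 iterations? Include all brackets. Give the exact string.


Step 0: ZG
Step 1: [Z]GZZ[Z]
Step 2: [[Z]G]ZZ[Z][Z]G[Z]G[[Z]G]
Step 3: [[[Z]G]ZZ[Z]][Z]G[Z]G[[Z]G][[Z]G]ZZ[Z][[Z]G]ZZ[Z][[[Z]G]ZZ[Z]]
Step 4: [[[[Z]G]ZZ[Z]][Z]G[Z]G[[Z]G]][[Z]G]ZZ[Z][[Z]G]ZZ[Z][[[Z]G]ZZ[Z]][[[Z]G]ZZ[Z]][Z]G[Z]G[[Z]G][[[Z]G]ZZ[Z]][Z]G[Z]G[[Z]G][[[[Z]G]ZZ[Z]][Z]G[Z]G[[Z]G]]
Step 5: [[[[[Z]G]ZZ[Z]][Z]G[Z]G[[Z]G]][[Z]G]ZZ[Z][[Z]G]ZZ[Z][[[Z]G]ZZ[Z]]][[[Z]G]ZZ[Z]][Z]G[Z]G[[Z]G][[[Z]G]ZZ[Z]][Z]G[Z]G[[Z]G][[[[Z]G]ZZ[Z]][Z]G[Z]G[[Z]G]][[[[Z]G]ZZ[Z]][Z]G[Z]G[[Z]G]][[Z]G]ZZ[Z][[Z]G]ZZ[Z][[[Z]G]ZZ[Z]][[[[Z]G]ZZ[Z]][Z]G[Z]G[[Z]G]][[Z]G]ZZ[Z][[Z]G]ZZ[Z][[[Z]G]ZZ[Z]][[[[[Z]G]ZZ[Z]][Z]G[Z]G[[Z]G]][[Z]G]ZZ[Z][[Z]G]ZZ[Z][[[Z]G]ZZ[Z]]]

Answer: [[[[[Z]G]ZZ[Z]][Z]G[Z]G[[Z]G]][[Z]G]ZZ[Z][[Z]G]ZZ[Z][[[Z]G]ZZ[Z]]][[[Z]G]ZZ[Z]][Z]G[Z]G[[Z]G][[[Z]G]ZZ[Z]][Z]G[Z]G[[Z]G][[[[Z]G]ZZ[Z]][Z]G[Z]G[[Z]G]][[[[Z]G]ZZ[Z]][Z]G[Z]G[[Z]G]][[Z]G]ZZ[Z][[Z]G]ZZ[Z][[[Z]G]ZZ[Z]][[[[Z]G]ZZ[Z]][Z]G[Z]G[[Z]G]][[Z]G]ZZ[Z][[Z]G]ZZ[Z][[[Z]G]ZZ[Z]][[[[[Z]G]ZZ[Z]][Z]G[Z]G[[Z]G]][[Z]G]ZZ[Z][[Z]G]ZZ[Z][[[Z]G]ZZ[Z]]]


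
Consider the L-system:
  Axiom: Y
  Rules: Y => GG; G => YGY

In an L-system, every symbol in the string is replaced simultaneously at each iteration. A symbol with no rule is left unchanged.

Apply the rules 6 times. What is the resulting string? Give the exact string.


Step 0: Y
Step 1: GG
Step 2: YGYYGY
Step 3: GGYGYGGGGYGYGG
Step 4: YGYYGYGGYGYGGYGYYGYYGYYGYGGYGYGGYGYYGY
Step 5: GGYGYGGGGYGYGGYGYYGYGGYGYGGYGYYGYGGYGYGGGGYGYGGGGYGYGGGGYGYGGYGYYGYGGYGYGGYGYYGYGGYGYGGGGYGYGG
Step 6: YGYYGYGGYGYGGYGYYGYYGYYGYGGYGYGGYGYYGYGGYGYGGGGYGYGGYGYYGYGGYGYGGYGYYGYGGYGYGGGGYGYGGYGYYGYGGYGYGGYGYYGYYGYYGYGGYGYGGYGYYGYYGYYGYGGYGYGGYGYYGYYGYYGYGGYGYGGYGYYGYGGYGYGGGGYGYGGYGYYGYGGYGYGGYGYYGYGGYGYGGGGYGYGGYGYYGYGGYGYGGYGYYGYYGYYGYGGYGYGGYGYYGY

Answer: YGYYGYGGYGYGGYGYYGYYGYYGYGGYGYGGYGYYGYGGYGYGGGGYGYGGYGYYGYGGYGYGGYGYYGYGGYGYGGGGYGYGGYGYYGYGGYGYGGYGYYGYYGYYGYGGYGYGGYGYYGYYGYYGYGGYGYGGYGYYGYYGYYGYGGYGYGGYGYYGYGGYGYGGGGYGYGGYGYYGYGGYGYGGYGYYGYGGYGYGGGGYGYGGYGYYGYGGYGYGGYGYYGYYGYYGYGGYGYGGYGYYGY


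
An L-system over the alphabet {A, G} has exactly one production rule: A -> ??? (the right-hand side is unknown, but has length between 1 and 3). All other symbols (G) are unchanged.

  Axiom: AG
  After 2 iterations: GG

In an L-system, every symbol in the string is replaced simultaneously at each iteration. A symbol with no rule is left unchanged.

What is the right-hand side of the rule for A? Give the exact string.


Answer: G

Derivation:
Trying A -> G:
  Step 0: AG
  Step 1: GG
  Step 2: GG
Matches the given result.


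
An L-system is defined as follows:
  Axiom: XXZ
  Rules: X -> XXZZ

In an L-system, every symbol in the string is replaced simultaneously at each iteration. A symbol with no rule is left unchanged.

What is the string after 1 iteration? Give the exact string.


Step 0: XXZ
Step 1: XXZZXXZZZ

Answer: XXZZXXZZZ


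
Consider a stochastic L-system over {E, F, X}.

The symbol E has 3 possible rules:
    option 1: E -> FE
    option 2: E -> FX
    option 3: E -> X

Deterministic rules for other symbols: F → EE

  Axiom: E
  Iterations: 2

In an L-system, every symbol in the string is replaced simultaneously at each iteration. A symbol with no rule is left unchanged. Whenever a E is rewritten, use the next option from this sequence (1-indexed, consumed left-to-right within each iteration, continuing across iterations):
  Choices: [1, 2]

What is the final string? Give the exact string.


Step 0: E
Step 1: FE  (used choices [1])
Step 2: EEFX  (used choices [2])

Answer: EEFX


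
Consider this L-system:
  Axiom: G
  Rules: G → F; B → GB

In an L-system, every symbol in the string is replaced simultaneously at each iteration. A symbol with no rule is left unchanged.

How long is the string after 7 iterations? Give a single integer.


Answer: 1

Derivation:
Step 0: length = 1
Step 1: length = 1
Step 2: length = 1
Step 3: length = 1
Step 4: length = 1
Step 5: length = 1
Step 6: length = 1
Step 7: length = 1


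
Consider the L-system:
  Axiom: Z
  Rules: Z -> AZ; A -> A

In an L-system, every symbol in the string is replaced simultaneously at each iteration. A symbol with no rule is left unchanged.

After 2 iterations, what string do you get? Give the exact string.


Step 0: Z
Step 1: AZ
Step 2: AAZ

Answer: AAZ


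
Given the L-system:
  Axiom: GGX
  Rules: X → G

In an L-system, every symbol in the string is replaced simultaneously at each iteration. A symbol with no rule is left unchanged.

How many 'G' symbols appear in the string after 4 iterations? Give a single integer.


Step 0: GGX  (2 'G')
Step 1: GGG  (3 'G')
Step 2: GGG  (3 'G')
Step 3: GGG  (3 'G')
Step 4: GGG  (3 'G')

Answer: 3


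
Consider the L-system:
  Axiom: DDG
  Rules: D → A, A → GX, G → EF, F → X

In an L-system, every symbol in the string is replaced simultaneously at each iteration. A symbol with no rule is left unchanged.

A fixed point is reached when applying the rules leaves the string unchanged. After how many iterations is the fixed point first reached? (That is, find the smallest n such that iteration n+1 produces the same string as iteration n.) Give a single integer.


Answer: 4

Derivation:
Step 0: DDG
Step 1: AAEF
Step 2: GXGXEX
Step 3: EFXEFXEX
Step 4: EXXEXXEX
Step 5: EXXEXXEX  (unchanged — fixed point at step 4)


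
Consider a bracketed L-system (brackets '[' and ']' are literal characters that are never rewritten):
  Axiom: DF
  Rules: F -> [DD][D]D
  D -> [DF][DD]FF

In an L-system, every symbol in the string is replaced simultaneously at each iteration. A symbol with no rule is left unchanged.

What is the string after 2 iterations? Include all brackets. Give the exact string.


Answer: [[DF][DD]FF[DD][D]D][[DF][DD]FF[DF][DD]FF][DD][D]D[DD][D]D[[DF][DD]FF[DF][DD]FF][[DF][DD]FF][DF][DD]FF

Derivation:
Step 0: DF
Step 1: [DF][DD]FF[DD][D]D
Step 2: [[DF][DD]FF[DD][D]D][[DF][DD]FF[DF][DD]FF][DD][D]D[DD][D]D[[DF][DD]FF[DF][DD]FF][[DF][DD]FF][DF][DD]FF


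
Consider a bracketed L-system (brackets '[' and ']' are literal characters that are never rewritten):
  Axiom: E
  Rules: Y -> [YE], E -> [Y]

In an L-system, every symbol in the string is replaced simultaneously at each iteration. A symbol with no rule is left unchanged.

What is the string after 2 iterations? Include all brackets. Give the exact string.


Step 0: E
Step 1: [Y]
Step 2: [[YE]]

Answer: [[YE]]


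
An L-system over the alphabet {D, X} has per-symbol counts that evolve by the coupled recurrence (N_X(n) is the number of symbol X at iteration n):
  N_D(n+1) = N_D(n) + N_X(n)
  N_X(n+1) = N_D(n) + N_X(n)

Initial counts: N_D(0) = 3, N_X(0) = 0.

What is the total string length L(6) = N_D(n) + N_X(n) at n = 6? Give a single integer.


Answer: 192

Derivation:
Step 0: N_D=3, N_X=0, L=3
Step 1: N_D=3, N_X=3, L=6
Step 2: N_D=6, N_X=6, L=12
Step 3: N_D=12, N_X=12, L=24
Step 4: N_D=24, N_X=24, L=48
Step 5: N_D=48, N_X=48, L=96
Step 6: N_D=96, N_X=96, L=192


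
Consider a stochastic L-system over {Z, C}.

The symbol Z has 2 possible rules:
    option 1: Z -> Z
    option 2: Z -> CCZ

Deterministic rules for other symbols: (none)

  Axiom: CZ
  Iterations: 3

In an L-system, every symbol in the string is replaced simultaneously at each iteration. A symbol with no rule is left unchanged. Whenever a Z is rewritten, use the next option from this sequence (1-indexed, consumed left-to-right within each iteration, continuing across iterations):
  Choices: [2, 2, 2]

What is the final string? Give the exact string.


Answer: CCCCCCCZ

Derivation:
Step 0: CZ
Step 1: CCCZ  (used choices [2])
Step 2: CCCCCZ  (used choices [2])
Step 3: CCCCCCCZ  (used choices [2])


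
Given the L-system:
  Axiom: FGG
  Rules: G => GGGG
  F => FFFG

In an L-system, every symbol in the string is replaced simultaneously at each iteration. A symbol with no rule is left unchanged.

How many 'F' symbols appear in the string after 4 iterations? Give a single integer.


Step 0: FGG  (1 'F')
Step 1: FFFGGGGGGGGG  (3 'F')
Step 2: FFFGFFFGFFFGGGGGGGGGGGGGGGGGGGGGGGGGGGGGGGGGGGGG  (9 'F')
Step 3: FFFGFFFGFFFGGGGGFFFGFFFGFFFGGGGGFFFGFFFGFFFGGGGGGGGGGGGGGGGGGGGGGGGGGGGGGGGGGGGGGGGGGGGGGGGGGGGGGGGGGGGGGGGGGGGGGGGGGGGGGGGGGGGGGGGGGGGGGGGGGGGGGGGGGGGGGGGGGGGGGGGGGGGGGGGGGGGGGGGGGGGGGGGGGGGG  (27 'F')
Step 4: FFFGFFFGFFFGGGGGFFFGFFFGFFFGGGGGFFFGFFFGFFFGGGGGGGGGGGGGGGGGGGGGFFFGFFFGFFFGGGGGFFFGFFFGFFFGGGGGFFFGFFFGFFFGGGGGGGGGGGGGGGGGGGGGFFFGFFFGFFFGGGGGFFFGFFFGFFFGGGGGFFFGFFFGFFFGGGGGGGGGGGGGGGGGGGGGGGGGGGGGGGGGGGGGGGGGGGGGGGGGGGGGGGGGGGGGGGGGGGGGGGGGGGGGGGGGGGGGGGGGGGGGGGGGGGGGGGGGGGGGGGGGGGGGGGGGGGGGGGGGGGGGGGGGGGGGGGGGGGGGGGGGGGGGGGGGGGGGGGGGGGGGGGGGGGGGGGGGGGGGGGGGGGGGGGGGGGGGGGGGGGGGGGGGGGGGGGGGGGGGGGGGGGGGGGGGGGGGGGGGGGGGGGGGGGGGGGGGGGGGGGGGGGGGGGGGGGGGGGGGGGGGGGGGGGGGGGGGGGGGGGGGGGGGGGGGGGGGGGGGGGGGGGGGGGGGGGGGGGGGGGGGGGGGGGGGGGGGGGGGGGGGGGGGGGGGGGGGGGGGGGGGGGGGGGGGGGGGGGGGGGGGGGGGGGGGGGGGGGGGGGGGGGGGGGGGGGGGGGGGGGGGGGGGGGGGGGGGGGGGGGGGGGGGGGGGGGGGGGGGGGGGGGGGGGGGGGGGGGGGGGGGGGGGGGGGGGGGGGGGGGGGGGGGGGGGGGGGGGGGGGGGGGGGGGGGGGGGGGGGGGGGGGGGGGGGGGGGGGGGGGGGGGGG  (81 'F')

Answer: 81


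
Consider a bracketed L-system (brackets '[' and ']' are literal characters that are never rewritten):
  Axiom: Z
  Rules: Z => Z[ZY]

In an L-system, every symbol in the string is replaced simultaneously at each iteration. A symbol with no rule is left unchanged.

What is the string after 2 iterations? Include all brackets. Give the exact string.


Step 0: Z
Step 1: Z[ZY]
Step 2: Z[ZY][Z[ZY]Y]

Answer: Z[ZY][Z[ZY]Y]


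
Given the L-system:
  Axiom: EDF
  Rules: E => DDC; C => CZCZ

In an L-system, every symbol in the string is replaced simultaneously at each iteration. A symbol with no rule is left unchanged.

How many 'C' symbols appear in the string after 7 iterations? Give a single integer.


Step 0: EDF  (0 'C')
Step 1: DDCDF  (1 'C')
Step 2: DDCZCZDF  (2 'C')
Step 3: DDCZCZZCZCZZDF  (4 'C')
Step 4: DDCZCZZCZCZZZCZCZZCZCZZZDF  (8 'C')
Step 5: DDCZCZZCZCZZZCZCZZCZCZZZZCZCZZCZCZZZCZCZZCZCZZZZDF  (16 'C')
Step 6: DDCZCZZCZCZZZCZCZZCZCZZZZCZCZZCZCZZZCZCZZCZCZZZZZCZCZZCZCZZZCZCZZCZCZZZZCZCZZCZCZZZCZCZZCZCZZZZZDF  (32 'C')
Step 7: DDCZCZZCZCZZZCZCZZCZCZZZZCZCZZCZCZZZCZCZZCZCZZZZZCZCZZCZCZZZCZCZZCZCZZZZCZCZZCZCZZZCZCZZCZCZZZZZZCZCZZCZCZZZCZCZZCZCZZZZCZCZZCZCZZZCZCZZCZCZZZZZCZCZZCZCZZZCZCZZCZCZZZZCZCZZCZCZZZCZCZZCZCZZZZZZDF  (64 'C')

Answer: 64


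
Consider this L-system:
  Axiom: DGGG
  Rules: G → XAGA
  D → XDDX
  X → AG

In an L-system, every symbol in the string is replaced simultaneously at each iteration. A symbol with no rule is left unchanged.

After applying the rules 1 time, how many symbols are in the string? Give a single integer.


Step 0: length = 4
Step 1: length = 16

Answer: 16


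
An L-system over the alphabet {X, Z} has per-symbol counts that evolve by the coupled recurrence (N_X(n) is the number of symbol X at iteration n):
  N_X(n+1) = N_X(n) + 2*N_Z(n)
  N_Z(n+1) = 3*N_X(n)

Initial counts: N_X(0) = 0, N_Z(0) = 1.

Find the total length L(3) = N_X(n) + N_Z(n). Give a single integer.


Step 0: N_X=0, N_Z=1, L=1
Step 1: N_X=2, N_Z=0, L=2
Step 2: N_X=2, N_Z=6, L=8
Step 3: N_X=14, N_Z=6, L=20

Answer: 20


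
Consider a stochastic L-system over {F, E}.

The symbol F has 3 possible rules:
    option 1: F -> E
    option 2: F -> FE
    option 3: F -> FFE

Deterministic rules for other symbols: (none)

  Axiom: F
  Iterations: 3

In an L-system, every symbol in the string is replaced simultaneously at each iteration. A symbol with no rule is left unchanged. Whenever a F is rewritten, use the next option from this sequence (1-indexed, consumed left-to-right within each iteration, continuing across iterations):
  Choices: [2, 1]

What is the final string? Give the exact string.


Step 0: F
Step 1: FE  (used choices [2])
Step 2: EE  (used choices [1])
Step 3: EE  (used choices [])

Answer: EE


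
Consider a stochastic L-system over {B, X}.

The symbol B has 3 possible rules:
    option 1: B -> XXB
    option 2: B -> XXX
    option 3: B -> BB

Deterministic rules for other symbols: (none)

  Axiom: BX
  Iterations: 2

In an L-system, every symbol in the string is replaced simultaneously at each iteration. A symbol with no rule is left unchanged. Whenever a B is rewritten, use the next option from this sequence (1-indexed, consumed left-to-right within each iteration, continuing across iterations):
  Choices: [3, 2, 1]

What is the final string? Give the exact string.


Step 0: BX
Step 1: BBX  (used choices [3])
Step 2: XXXXXBX  (used choices [2, 1])

Answer: XXXXXBX


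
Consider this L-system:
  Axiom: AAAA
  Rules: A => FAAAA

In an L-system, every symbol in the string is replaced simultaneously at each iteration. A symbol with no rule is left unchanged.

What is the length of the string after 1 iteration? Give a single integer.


Answer: 20

Derivation:
Step 0: length = 4
Step 1: length = 20


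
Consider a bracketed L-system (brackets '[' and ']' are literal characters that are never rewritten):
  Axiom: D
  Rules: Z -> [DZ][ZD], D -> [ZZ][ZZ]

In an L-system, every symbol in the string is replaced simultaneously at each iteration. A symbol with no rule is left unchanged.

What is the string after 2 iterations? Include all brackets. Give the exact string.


Step 0: D
Step 1: [ZZ][ZZ]
Step 2: [[DZ][ZD][DZ][ZD]][[DZ][ZD][DZ][ZD]]

Answer: [[DZ][ZD][DZ][ZD]][[DZ][ZD][DZ][ZD]]


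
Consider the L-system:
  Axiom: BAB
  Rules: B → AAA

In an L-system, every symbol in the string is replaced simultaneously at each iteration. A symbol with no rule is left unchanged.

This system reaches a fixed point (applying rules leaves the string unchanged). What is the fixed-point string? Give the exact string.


Step 0: BAB
Step 1: AAAAAAA
Step 2: AAAAAAA  (unchanged — fixed point at step 1)

Answer: AAAAAAA


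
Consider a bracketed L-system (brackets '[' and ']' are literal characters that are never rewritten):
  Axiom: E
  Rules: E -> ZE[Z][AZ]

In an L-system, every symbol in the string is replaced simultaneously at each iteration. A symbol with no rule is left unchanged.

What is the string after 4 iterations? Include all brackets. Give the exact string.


Step 0: E
Step 1: ZE[Z][AZ]
Step 2: ZZE[Z][AZ][Z][AZ]
Step 3: ZZZE[Z][AZ][Z][AZ][Z][AZ]
Step 4: ZZZZE[Z][AZ][Z][AZ][Z][AZ][Z][AZ]

Answer: ZZZZE[Z][AZ][Z][AZ][Z][AZ][Z][AZ]


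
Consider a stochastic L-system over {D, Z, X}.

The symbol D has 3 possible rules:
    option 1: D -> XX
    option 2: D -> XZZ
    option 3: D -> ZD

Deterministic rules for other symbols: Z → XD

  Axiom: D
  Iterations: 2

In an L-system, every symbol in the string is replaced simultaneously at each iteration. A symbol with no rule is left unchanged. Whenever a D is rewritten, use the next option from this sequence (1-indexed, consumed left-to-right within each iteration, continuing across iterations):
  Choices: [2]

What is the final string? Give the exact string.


Answer: XXDXD

Derivation:
Step 0: D
Step 1: XZZ  (used choices [2])
Step 2: XXDXD  (used choices [])


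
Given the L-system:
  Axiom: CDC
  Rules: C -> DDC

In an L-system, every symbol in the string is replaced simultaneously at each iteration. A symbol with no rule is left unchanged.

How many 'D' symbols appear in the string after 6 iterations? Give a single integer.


Answer: 25

Derivation:
Step 0: CDC  (1 'D')
Step 1: DDCDDDC  (5 'D')
Step 2: DDDDCDDDDDC  (9 'D')
Step 3: DDDDDDCDDDDDDDC  (13 'D')
Step 4: DDDDDDDDCDDDDDDDDDC  (17 'D')
Step 5: DDDDDDDDDDCDDDDDDDDDDDC  (21 'D')
Step 6: DDDDDDDDDDDDCDDDDDDDDDDDDDC  (25 'D')


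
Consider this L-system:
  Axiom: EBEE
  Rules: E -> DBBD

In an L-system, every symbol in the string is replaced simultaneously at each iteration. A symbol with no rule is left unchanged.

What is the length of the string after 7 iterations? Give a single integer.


Step 0: length = 4
Step 1: length = 13
Step 2: length = 13
Step 3: length = 13
Step 4: length = 13
Step 5: length = 13
Step 6: length = 13
Step 7: length = 13

Answer: 13


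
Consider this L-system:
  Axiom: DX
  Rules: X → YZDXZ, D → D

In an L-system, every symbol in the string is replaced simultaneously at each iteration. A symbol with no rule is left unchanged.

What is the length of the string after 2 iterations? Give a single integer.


Step 0: length = 2
Step 1: length = 6
Step 2: length = 10

Answer: 10


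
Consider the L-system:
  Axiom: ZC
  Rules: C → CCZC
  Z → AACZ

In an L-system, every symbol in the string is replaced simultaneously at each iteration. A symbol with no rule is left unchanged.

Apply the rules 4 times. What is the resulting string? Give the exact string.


Answer: AACCZCCCZCAACZCCZCCCZCCCZCAACZCCZCAACCZCAACZCCZCCCZCAACZCCZCAACCZCCCZCAACZCCZCAACCZCAACZCCZCCCZCAACZCCZCCCZCCCZCAACZCCZCAACCZCAACZCCZCCCZCAACZCCZCCCZCCCZCAACZCCZCCCZCCCZCAACZCCZCAACCZCAACZCCZCCCZCAACZCCZCAACCZCCCZCAACZCCZCAACCZCAACZCCZCCCZCAACZCCZCCCZCCCZCAACZCCZCAACCZCAACZCCZCCCZCAACZCCZC

Derivation:
Step 0: ZC
Step 1: AACZCCZC
Step 2: AACCZCAACZCCZCCCZCAACZCCZC
Step 3: AACCZCCCZCAACZCCZCAACCZCAACZCCZCCCZCAACZCCZCCCZCCCZCAACZCCZCAACCZCAACZCCZCCCZCAACZCCZC
Step 4: AACCZCCCZCAACZCCZCCCZCCCZCAACZCCZCAACCZCAACZCCZCCCZCAACZCCZCAACCZCCCZCAACZCCZCAACCZCAACZCCZCCCZCAACZCCZCCCZCCCZCAACZCCZCAACCZCAACZCCZCCCZCAACZCCZCCCZCCCZCAACZCCZCCCZCCCZCAACZCCZCAACCZCAACZCCZCCCZCAACZCCZCAACCZCCCZCAACZCCZCAACCZCAACZCCZCCCZCAACZCCZCCCZCCCZCAACZCCZCAACCZCAACZCCZCCCZCAACZCCZC


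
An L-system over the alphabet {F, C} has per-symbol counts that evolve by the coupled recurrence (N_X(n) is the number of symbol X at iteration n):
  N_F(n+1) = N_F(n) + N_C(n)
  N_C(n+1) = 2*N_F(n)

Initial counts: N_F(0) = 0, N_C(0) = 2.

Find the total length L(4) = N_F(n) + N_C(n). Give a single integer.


Answer: 22

Derivation:
Step 0: N_F=0, N_C=2, L=2
Step 1: N_F=2, N_C=0, L=2
Step 2: N_F=2, N_C=4, L=6
Step 3: N_F=6, N_C=4, L=10
Step 4: N_F=10, N_C=12, L=22


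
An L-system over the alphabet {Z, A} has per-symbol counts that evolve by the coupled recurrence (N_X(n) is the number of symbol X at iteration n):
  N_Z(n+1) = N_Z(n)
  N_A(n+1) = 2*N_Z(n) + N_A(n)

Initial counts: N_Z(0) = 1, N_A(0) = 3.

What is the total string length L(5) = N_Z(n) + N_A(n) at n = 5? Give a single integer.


Step 0: N_Z=1, N_A=3, L=4
Step 1: N_Z=1, N_A=5, L=6
Step 2: N_Z=1, N_A=7, L=8
Step 3: N_Z=1, N_A=9, L=10
Step 4: N_Z=1, N_A=11, L=12
Step 5: N_Z=1, N_A=13, L=14

Answer: 14


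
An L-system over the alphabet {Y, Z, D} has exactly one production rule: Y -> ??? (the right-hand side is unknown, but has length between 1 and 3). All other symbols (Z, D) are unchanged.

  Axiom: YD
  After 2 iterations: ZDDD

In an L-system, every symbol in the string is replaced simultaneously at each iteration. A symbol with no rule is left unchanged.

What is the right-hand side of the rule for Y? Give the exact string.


Answer: ZDD

Derivation:
Trying Y -> ZDD:
  Step 0: YD
  Step 1: ZDDD
  Step 2: ZDDD
Matches the given result.


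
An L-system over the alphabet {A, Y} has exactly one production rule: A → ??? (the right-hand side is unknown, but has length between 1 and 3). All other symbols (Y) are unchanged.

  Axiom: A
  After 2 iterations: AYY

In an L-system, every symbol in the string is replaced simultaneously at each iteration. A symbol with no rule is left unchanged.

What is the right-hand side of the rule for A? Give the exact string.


Trying A → AY:
  Step 0: A
  Step 1: AY
  Step 2: AYY
Matches the given result.

Answer: AY
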